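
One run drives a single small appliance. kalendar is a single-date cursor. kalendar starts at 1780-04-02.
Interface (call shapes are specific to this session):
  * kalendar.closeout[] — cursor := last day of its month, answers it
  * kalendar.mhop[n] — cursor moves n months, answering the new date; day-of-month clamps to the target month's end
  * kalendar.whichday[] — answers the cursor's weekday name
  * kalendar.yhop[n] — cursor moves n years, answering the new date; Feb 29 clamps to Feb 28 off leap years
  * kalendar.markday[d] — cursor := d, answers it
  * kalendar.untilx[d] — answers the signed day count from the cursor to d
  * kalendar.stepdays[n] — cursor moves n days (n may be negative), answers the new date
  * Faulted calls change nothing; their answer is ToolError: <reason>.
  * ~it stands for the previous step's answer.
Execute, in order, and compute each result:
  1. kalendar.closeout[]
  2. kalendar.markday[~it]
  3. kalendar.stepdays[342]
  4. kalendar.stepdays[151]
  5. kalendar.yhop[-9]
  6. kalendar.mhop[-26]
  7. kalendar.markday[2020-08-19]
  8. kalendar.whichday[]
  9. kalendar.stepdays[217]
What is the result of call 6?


Invoking closeout, giving 1780-04-30.
Now I run markday on d→~it, yielding 1780-04-30.
I try stepdays on n→342, and get 1781-04-07.
I run stepdays on n→151, giving 1781-09-05.
Invoking yhop on n→-9, and see 1772-09-05.
Next I call mhop on n→-26, → 1770-07-05.
I try markday on d→2020-08-19, and get 2020-08-19.
Using whichday, and observe Wednesday.
I call stepdays on n→217, yielding 2021-03-24.

Answer: 1770-07-05


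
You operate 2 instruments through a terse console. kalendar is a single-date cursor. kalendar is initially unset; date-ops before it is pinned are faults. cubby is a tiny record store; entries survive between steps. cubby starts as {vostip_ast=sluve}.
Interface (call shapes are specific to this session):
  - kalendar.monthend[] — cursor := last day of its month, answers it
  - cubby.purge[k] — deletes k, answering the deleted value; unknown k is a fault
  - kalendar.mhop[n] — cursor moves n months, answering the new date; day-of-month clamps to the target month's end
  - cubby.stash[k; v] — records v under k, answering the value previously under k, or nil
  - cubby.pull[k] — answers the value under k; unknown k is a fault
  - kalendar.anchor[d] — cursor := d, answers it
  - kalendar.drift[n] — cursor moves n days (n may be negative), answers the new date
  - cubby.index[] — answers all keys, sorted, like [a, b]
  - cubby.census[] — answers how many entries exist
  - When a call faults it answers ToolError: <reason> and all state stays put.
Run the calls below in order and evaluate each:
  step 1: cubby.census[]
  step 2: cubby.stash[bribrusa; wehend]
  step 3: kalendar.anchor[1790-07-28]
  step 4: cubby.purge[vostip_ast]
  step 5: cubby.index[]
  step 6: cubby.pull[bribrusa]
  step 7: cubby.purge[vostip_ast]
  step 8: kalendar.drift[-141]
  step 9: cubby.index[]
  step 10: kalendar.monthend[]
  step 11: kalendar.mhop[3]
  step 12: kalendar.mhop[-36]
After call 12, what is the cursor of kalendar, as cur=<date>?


Answer: cur=1787-06-30

Derivation:
! cubby.census() : 1
! cubby.stash(k→bribrusa, v→wehend) : nil
! kalendar.anchor(d→1790-07-28) : 1790-07-28
! cubby.purge(k→vostip_ast) : sluve
! cubby.index() : [bribrusa]
! cubby.pull(k→bribrusa) : wehend
! cubby.purge(k→vostip_ast) : ToolError: no such key vostip_ast
! kalendar.drift(n→-141) : 1790-03-09
! cubby.index() : [bribrusa]
! kalendar.monthend() : 1790-03-31
! kalendar.mhop(n→3) : 1790-06-30
! kalendar.mhop(n→-36) : 1787-06-30


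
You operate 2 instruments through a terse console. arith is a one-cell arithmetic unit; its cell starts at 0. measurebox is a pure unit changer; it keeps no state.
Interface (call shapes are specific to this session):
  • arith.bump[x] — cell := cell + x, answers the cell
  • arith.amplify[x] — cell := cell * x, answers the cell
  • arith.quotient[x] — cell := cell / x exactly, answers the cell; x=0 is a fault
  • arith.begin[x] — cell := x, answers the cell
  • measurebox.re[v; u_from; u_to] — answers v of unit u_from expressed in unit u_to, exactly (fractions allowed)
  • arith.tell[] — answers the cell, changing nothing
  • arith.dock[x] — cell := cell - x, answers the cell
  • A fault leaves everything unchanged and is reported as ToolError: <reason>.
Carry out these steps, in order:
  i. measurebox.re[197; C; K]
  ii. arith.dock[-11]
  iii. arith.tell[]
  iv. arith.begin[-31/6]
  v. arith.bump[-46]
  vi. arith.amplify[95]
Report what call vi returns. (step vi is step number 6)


[in] re v=197 u_from=C u_to=K
:: 9403/20
[in] dock x=-11
:: 11
[in] tell
:: 11
[in] begin x=-31/6
:: -31/6
[in] bump x=-46
:: -307/6
[in] amplify x=95
:: -29165/6

Answer: -29165/6


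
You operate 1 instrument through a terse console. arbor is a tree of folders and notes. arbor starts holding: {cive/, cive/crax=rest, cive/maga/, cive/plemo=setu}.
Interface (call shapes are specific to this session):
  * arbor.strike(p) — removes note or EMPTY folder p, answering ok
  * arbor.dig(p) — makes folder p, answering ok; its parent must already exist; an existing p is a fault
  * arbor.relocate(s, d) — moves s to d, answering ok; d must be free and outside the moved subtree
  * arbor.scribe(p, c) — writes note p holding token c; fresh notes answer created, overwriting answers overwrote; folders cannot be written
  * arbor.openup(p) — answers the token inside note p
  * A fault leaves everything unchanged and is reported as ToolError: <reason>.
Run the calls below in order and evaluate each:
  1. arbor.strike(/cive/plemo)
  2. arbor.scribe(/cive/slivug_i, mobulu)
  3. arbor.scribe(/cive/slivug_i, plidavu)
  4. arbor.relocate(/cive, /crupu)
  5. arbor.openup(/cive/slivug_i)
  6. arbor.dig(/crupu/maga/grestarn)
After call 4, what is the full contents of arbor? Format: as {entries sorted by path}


I invoke arbor.strike passing p='/cive/plemo', giving ok.
I try arbor.scribe passing p='/cive/slivug_i', c='mobulu', → created.
Invoking arbor.scribe passing p='/cive/slivug_i', c='plidavu': overwrote.
Invoking arbor.relocate passing s='/cive', d='/crupu', and see ok.
I call arbor.openup passing p='/cive/slivug_i', and get ToolError: not found.
I try arbor.dig passing p='/crupu/maga/grestarn', which returns ok.

Answer: {crupu/, crupu/crax=rest, crupu/maga/, crupu/slivug_i=plidavu}


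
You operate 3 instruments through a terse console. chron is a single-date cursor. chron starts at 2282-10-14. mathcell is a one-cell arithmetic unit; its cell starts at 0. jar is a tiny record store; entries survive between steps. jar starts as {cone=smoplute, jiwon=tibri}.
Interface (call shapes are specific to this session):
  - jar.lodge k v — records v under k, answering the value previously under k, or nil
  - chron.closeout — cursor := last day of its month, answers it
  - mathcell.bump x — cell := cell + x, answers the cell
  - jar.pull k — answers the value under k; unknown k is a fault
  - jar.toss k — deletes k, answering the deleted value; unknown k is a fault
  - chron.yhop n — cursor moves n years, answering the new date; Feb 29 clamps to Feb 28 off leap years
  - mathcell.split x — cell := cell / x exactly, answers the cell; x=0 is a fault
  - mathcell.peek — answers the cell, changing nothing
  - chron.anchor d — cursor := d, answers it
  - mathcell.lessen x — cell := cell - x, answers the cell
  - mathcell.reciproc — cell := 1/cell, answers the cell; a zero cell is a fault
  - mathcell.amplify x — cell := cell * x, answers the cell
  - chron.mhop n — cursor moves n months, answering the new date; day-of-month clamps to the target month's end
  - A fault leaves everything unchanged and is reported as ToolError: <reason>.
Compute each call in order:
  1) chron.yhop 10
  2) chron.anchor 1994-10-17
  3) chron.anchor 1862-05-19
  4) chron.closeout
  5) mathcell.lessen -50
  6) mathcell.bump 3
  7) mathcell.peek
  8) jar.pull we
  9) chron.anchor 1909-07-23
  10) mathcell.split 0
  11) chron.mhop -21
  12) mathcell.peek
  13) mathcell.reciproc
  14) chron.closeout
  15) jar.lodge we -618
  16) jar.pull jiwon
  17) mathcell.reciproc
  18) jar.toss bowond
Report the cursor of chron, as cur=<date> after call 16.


Answer: cur=1907-10-31

Derivation:
[in] chron.yhop n=10
:: 2292-10-14
[in] chron.anchor d=1994-10-17
:: 1994-10-17
[in] chron.anchor d=1862-05-19
:: 1862-05-19
[in] chron.closeout
:: 1862-05-31
[in] mathcell.lessen x=-50
:: 50
[in] mathcell.bump x=3
:: 53
[in] mathcell.peek
:: 53
[in] jar.pull k=we
:: ToolError: no such key we
[in] chron.anchor d=1909-07-23
:: 1909-07-23
[in] mathcell.split x=0
:: ToolError: division by zero
[in] chron.mhop n=-21
:: 1907-10-23
[in] mathcell.peek
:: 53
[in] mathcell.reciproc
:: 1/53
[in] chron.closeout
:: 1907-10-31
[in] jar.lodge k=we v=-618
:: nil
[in] jar.pull k=jiwon
:: tibri
[in] mathcell.reciproc
:: 53
[in] jar.toss k=bowond
:: ToolError: no such key bowond


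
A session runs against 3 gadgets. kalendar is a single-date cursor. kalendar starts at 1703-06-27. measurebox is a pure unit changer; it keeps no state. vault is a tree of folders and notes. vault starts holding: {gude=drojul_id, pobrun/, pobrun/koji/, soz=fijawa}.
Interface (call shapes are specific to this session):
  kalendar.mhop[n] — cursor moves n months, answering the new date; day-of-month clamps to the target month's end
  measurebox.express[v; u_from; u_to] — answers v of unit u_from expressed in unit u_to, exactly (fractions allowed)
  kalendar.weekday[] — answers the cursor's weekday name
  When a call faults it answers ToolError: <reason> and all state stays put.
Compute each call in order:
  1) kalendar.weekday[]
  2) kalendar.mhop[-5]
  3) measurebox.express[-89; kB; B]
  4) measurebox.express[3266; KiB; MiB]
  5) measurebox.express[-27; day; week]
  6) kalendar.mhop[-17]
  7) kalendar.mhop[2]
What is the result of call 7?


-> kalendar.weekday()
<- Wednesday
-> kalendar.mhop(-5)
<- 1703-01-27
-> measurebox.express(-89, kB, B)
<- -89000
-> measurebox.express(3266, KiB, MiB)
<- 1633/512
-> measurebox.express(-27, day, week)
<- -27/7
-> kalendar.mhop(-17)
<- 1701-08-27
-> kalendar.mhop(2)
<- 1701-10-27

Answer: 1701-10-27


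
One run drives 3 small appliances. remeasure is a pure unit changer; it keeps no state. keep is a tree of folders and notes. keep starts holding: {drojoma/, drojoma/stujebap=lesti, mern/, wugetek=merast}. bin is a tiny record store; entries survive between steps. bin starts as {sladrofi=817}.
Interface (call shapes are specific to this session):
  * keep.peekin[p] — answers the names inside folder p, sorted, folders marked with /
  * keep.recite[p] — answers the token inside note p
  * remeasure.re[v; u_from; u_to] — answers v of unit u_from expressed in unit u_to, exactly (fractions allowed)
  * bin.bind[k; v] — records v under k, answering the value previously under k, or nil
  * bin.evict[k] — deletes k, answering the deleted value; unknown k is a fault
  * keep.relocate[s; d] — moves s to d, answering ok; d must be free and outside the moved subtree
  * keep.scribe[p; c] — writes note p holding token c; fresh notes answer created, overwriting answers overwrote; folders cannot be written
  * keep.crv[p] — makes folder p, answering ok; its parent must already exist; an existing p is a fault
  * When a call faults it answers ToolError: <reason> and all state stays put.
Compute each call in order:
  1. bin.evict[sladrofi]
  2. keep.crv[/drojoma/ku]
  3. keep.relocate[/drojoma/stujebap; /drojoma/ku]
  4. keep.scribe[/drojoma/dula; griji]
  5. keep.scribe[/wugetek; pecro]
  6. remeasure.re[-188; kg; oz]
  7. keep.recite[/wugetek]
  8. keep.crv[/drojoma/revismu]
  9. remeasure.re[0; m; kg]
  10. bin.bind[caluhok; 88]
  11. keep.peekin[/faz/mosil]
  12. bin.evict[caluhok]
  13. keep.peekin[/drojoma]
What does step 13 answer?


Answer: [dula, ku/, revismu/, stujebap]

Derivation:
I try bin.evict(k: sladrofi), giving 817.
I use keep.crv(p: /drojoma/ku): ok.
Calling keep.relocate(s: /drojoma/stujebap, d: /drojoma/ku), and see ToolError: exists.
I invoke keep.scribe(p: /drojoma/dula, c: griji), and see created.
Invoking keep.scribe(p: /wugetek, c: pecro): overwrote.
I use remeasure.re(v: -188, u_from: kg, u_to: oz), and see -300800000000/45359237.
I call keep.recite(p: /wugetek), which returns pecro.
Then keep.crv(p: /drojoma/revismu), giving ok.
Calling remeasure.re(v: 0, u_from: m, u_to: kg), yielding ToolError: incompatible units.
Next I call bin.bind(k: caluhok, v: 88), → nil.
I invoke keep.peekin(p: /faz/mosil), — result: ToolError: not found.
I run bin.evict(k: caluhok): 88.
I call keep.peekin(p: /drojoma), and see [dula, ku/, revismu/, stujebap].


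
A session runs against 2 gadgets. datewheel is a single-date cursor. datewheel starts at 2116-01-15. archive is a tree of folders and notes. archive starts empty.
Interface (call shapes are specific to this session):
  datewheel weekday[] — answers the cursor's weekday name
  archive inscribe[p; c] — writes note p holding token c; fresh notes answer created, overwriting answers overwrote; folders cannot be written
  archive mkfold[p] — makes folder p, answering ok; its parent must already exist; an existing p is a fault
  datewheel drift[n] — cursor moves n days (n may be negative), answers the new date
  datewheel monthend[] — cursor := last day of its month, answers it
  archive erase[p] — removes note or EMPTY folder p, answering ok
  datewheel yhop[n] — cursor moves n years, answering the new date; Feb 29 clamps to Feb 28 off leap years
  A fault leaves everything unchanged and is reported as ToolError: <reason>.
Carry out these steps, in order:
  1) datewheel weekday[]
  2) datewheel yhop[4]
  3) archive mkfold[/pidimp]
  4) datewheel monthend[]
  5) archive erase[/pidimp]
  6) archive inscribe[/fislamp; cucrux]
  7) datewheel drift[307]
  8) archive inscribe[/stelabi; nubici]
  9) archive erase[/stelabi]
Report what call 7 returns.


;; 1. datewheel weekday() == Wednesday
;; 2. datewheel yhop(n: 4) == 2120-01-15
;; 3. archive mkfold(p: /pidimp) == ok
;; 4. datewheel monthend() == 2120-01-31
;; 5. archive erase(p: /pidimp) == ok
;; 6. archive inscribe(p: /fislamp, c: cucrux) == created
;; 7. datewheel drift(n: 307) == 2120-12-03
;; 8. archive inscribe(p: /stelabi, c: nubici) == created
;; 9. archive erase(p: /stelabi) == ok

Answer: 2120-12-03


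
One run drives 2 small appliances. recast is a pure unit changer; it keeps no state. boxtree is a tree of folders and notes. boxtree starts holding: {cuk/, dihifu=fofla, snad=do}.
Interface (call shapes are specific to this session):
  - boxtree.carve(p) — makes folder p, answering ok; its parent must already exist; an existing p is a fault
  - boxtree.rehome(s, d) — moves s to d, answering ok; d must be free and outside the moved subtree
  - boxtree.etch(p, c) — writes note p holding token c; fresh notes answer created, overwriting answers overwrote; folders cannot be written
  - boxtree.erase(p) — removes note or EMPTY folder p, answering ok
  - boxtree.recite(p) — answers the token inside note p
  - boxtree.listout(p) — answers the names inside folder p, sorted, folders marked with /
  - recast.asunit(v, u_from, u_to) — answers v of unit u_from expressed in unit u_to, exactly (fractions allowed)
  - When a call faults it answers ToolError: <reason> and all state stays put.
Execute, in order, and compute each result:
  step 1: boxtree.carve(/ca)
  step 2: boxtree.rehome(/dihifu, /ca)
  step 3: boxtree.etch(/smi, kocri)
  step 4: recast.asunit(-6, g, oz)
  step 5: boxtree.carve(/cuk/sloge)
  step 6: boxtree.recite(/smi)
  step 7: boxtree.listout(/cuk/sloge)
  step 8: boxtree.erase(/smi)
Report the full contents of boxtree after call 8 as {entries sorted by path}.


CALL carve[p='/ca']
RET  ok
CALL rehome[s='/dihifu'; d='/ca']
RET  ToolError: exists
CALL etch[p='/smi'; c='kocri']
RET  created
CALL asunit[v='-6'; u_from='g'; u_to='oz']
RET  -9600000/45359237
CALL carve[p='/cuk/sloge']
RET  ok
CALL recite[p='/smi']
RET  kocri
CALL listout[p='/cuk/sloge']
RET  []
CALL erase[p='/smi']
RET  ok

Answer: {ca/, cuk/, cuk/sloge/, dihifu=fofla, snad=do}


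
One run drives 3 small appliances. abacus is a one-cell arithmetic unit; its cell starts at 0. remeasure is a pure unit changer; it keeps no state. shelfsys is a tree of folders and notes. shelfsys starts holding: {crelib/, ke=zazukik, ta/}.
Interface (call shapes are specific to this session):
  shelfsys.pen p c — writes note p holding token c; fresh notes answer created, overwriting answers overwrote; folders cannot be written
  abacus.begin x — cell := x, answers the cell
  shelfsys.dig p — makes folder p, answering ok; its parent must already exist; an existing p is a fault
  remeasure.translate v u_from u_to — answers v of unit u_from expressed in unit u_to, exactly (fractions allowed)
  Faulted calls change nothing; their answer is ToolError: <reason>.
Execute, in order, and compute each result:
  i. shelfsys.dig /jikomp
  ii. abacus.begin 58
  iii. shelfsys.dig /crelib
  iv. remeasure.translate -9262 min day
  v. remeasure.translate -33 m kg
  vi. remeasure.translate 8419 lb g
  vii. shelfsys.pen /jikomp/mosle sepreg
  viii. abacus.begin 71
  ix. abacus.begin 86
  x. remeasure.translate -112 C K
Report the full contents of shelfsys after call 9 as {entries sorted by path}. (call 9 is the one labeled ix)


Act: shelfsys.dig[p: /jikomp]
Obs: ok
Act: abacus.begin[x: 58]
Obs: 58
Act: shelfsys.dig[p: /crelib]
Obs: ToolError: exists
Act: remeasure.translate[v: -9262; u_from: min; u_to: day]
Obs: -4631/720
Act: remeasure.translate[v: -33; u_from: m; u_to: kg]
Obs: ToolError: incompatible units
Act: remeasure.translate[v: 8419; u_from: lb; u_to: g]
Obs: 381879416303/100000
Act: shelfsys.pen[p: /jikomp/mosle; c: sepreg]
Obs: created
Act: abacus.begin[x: 71]
Obs: 71
Act: abacus.begin[x: 86]
Obs: 86
Act: remeasure.translate[v: -112; u_from: C; u_to: K]
Obs: 3223/20

Answer: {crelib/, jikomp/, jikomp/mosle=sepreg, ke=zazukik, ta/}


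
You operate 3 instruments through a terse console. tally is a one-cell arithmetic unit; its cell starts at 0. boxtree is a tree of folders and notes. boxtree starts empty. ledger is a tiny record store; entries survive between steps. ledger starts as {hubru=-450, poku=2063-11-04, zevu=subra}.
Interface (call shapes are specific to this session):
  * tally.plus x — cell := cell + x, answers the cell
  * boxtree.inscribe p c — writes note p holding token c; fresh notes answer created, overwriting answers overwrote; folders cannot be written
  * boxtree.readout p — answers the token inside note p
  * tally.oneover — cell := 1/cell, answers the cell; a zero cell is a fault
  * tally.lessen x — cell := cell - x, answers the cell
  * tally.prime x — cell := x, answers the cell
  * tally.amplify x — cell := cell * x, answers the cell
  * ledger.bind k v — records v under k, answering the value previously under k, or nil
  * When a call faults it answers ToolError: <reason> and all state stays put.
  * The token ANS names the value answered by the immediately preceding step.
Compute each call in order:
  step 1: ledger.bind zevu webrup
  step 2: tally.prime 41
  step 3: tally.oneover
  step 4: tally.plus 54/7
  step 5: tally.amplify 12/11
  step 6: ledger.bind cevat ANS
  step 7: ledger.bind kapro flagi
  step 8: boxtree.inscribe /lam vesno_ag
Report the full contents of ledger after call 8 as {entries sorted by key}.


Answer: {cevat=26652/3157, hubru=-450, kapro=flagi, poku=2063-11-04, zevu=webrup}

Derivation:
[in] ledger.bind k='zevu' v='webrup'
[out] subra
[in] tally.prime x='41'
[out] 41
[in] tally.oneover
[out] 1/41
[in] tally.plus x='54/7'
[out] 2221/287
[in] tally.amplify x='12/11'
[out] 26652/3157
[in] ledger.bind k='cevat' v='ANS'
[out] nil
[in] ledger.bind k='kapro' v='flagi'
[out] nil
[in] boxtree.inscribe p='/lam' c='vesno_ag'
[out] created


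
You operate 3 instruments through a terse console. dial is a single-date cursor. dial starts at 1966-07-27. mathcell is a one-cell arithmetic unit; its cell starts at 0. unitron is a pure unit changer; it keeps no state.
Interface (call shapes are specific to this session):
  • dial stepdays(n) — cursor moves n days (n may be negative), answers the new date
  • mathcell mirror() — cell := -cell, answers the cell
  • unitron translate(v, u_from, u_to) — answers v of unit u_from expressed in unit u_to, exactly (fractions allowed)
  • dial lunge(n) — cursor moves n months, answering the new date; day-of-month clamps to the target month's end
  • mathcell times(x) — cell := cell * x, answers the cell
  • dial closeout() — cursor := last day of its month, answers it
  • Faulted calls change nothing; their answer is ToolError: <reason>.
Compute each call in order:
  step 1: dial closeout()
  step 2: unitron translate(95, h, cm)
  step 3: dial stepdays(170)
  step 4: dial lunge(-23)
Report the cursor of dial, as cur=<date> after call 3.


Answer: cur=1967-01-17

Derivation:
==> dial closeout()
<== 1966-07-31
==> unitron translate(v='95', u_from='h', u_to='cm')
<== ToolError: incompatible units
==> dial stepdays(n='170')
<== 1967-01-17
==> dial lunge(n='-23')
<== 1965-02-17


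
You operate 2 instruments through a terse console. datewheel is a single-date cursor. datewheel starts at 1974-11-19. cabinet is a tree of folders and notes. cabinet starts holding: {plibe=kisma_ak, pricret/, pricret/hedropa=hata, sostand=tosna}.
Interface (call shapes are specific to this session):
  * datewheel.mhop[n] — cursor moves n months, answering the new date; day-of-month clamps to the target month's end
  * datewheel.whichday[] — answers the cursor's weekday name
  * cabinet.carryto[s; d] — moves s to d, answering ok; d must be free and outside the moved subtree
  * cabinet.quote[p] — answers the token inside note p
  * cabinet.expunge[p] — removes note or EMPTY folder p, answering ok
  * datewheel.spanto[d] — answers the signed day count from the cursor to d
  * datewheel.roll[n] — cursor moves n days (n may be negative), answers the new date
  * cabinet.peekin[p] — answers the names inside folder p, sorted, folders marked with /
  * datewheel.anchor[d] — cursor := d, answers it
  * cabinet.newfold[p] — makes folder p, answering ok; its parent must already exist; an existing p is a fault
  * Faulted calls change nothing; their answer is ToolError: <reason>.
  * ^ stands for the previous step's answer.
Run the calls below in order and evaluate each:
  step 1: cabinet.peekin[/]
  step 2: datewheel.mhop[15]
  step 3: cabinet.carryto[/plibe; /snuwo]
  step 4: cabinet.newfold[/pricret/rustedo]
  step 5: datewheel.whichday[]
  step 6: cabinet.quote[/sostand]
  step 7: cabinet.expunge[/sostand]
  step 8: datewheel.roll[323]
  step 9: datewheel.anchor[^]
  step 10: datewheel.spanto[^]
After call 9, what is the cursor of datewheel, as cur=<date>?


Answer: cur=1977-01-07

Derivation:
% cabinet.peekin p='/'
[out] [plibe, pricret/, sostand]
% datewheel.mhop n='15'
[out] 1976-02-19
% cabinet.carryto s='/plibe' d='/snuwo'
[out] ok
% cabinet.newfold p='/pricret/rustedo'
[out] ok
% datewheel.whichday
[out] Thursday
% cabinet.quote p='/sostand'
[out] tosna
% cabinet.expunge p='/sostand'
[out] ok
% datewheel.roll n='323'
[out] 1977-01-07
% datewheel.anchor d='^'
[out] 1977-01-07
% datewheel.spanto d='^'
[out] 0


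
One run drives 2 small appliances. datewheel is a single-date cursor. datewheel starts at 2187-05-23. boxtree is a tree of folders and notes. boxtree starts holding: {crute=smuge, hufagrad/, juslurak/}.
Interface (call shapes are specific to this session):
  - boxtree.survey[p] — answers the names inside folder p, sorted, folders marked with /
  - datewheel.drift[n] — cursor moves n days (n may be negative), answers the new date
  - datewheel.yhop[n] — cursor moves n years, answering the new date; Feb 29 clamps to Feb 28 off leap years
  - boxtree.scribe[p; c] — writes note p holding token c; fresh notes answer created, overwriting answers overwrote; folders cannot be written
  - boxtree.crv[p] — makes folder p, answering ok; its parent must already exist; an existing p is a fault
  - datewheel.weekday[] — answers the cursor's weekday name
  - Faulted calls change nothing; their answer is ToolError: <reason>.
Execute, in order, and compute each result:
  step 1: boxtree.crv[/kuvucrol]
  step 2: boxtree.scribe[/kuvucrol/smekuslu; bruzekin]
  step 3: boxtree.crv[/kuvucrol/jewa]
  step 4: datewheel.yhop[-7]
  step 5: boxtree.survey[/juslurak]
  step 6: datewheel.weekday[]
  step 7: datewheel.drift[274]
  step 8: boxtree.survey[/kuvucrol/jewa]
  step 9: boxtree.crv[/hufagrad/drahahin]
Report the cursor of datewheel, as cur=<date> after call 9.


Answer: cur=2181-02-21

Derivation:
>> boxtree.crv(/kuvucrol)
<< ok
>> boxtree.scribe(/kuvucrol/smekuslu, bruzekin)
<< created
>> boxtree.crv(/kuvucrol/jewa)
<< ok
>> datewheel.yhop(-7)
<< 2180-05-23
>> boxtree.survey(/juslurak)
<< []
>> datewheel.weekday()
<< Tuesday
>> datewheel.drift(274)
<< 2181-02-21
>> boxtree.survey(/kuvucrol/jewa)
<< []
>> boxtree.crv(/hufagrad/drahahin)
<< ok


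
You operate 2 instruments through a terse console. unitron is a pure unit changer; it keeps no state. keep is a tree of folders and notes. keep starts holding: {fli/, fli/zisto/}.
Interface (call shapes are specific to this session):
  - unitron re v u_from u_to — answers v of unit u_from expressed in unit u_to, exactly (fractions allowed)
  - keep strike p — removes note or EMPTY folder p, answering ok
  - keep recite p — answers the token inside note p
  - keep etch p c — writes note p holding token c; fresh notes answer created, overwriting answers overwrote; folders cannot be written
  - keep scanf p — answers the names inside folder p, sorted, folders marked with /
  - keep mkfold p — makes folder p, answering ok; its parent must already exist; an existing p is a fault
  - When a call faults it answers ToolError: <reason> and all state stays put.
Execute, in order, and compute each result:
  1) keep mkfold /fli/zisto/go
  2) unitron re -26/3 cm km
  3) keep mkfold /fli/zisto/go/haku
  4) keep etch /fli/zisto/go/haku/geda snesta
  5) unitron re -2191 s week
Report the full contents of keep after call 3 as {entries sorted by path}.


# keep mkfold(p=/fli/zisto/go) ~> ok
# unitron re(v=-26/3, u_from=cm, u_to=km) ~> -13/150000
# keep mkfold(p=/fli/zisto/go/haku) ~> ok
# keep etch(p=/fli/zisto/go/haku/geda, c=snesta) ~> created
# unitron re(v=-2191, u_from=s, u_to=week) ~> -313/86400

Answer: {fli/, fli/zisto/, fli/zisto/go/, fli/zisto/go/haku/}


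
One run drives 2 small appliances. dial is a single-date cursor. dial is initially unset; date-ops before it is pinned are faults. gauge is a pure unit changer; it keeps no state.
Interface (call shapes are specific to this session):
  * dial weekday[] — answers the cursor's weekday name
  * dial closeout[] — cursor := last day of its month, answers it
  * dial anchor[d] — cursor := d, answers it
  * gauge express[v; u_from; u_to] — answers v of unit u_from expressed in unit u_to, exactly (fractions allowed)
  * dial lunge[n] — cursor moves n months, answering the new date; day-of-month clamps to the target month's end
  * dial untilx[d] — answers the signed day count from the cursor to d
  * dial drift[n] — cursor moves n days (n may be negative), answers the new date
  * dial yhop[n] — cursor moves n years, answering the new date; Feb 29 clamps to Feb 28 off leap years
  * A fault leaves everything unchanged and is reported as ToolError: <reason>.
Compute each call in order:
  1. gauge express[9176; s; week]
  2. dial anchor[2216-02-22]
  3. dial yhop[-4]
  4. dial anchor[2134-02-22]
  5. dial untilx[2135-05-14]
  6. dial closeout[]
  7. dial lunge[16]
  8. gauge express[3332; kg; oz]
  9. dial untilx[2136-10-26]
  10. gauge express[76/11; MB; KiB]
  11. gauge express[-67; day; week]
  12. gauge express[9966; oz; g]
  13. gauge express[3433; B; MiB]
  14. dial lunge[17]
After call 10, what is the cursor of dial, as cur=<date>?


Answer: cur=2135-06-28

Derivation:
Using gauge express passing v='9176', u_from='s', u_to='week', which returns 1147/75600.
Next I call dial anchor passing d='2216-02-22', — result: 2216-02-22.
I try dial yhop passing n='-4', giving 2212-02-22.
I call dial anchor passing d='2134-02-22', yielding 2134-02-22.
I call dial untilx passing d='2135-05-14', yielding 446.
I call dial closeout, and get 2134-02-28.
I run dial lunge passing n='16', and get 2135-06-28.
I run gauge express passing v='3332', u_from='kg', u_to='oz', which returns 761600000000/6479891.
I call dial untilx passing d='2136-10-26', which returns 486.
I run gauge express passing v='76/11', u_from='MB', u_to='KiB', → 296875/44.
I use gauge express passing v='-67', u_from='day', u_to='week', and see -67/7.
Invoking gauge express passing v='9966', u_from='oz', u_to='g', → 226025077971/800000.
Next I call gauge express passing v='3433', u_from='B', u_to='MiB', giving 3433/1048576.
Next I call dial lunge passing n='17', and see 2136-11-28.


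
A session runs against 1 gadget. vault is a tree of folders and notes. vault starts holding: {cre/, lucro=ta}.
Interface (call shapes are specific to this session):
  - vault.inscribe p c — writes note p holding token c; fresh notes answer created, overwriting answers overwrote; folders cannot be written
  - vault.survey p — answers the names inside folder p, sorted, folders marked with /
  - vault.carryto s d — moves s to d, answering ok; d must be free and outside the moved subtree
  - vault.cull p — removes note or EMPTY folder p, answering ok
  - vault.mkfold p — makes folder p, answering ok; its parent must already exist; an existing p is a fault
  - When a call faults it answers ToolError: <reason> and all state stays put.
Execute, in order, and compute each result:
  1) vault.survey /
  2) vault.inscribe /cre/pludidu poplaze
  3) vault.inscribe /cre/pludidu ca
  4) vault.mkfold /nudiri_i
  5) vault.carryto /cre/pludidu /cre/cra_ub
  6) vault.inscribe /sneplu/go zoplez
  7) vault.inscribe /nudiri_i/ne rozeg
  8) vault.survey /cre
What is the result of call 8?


Answer: [cra_ub]

Derivation:
I invoke vault.survey passing p→/, yielding [cre/, lucro].
Then vault.inscribe passing p→/cre/pludidu, c→poplaze, and get created.
Next I call vault.inscribe passing p→/cre/pludidu, c→ca, — result: overwrote.
I invoke vault.mkfold passing p→/nudiri_i, → ok.
I use vault.carryto passing s→/cre/pludidu, d→/cre/cra_ub, and observe ok.
Calling vault.inscribe passing p→/sneplu/go, c→zoplez, yielding ToolError: no parent.
Next I call vault.inscribe passing p→/nudiri_i/ne, c→rozeg, which returns created.
Now I run vault.survey passing p→/cre, and observe [cra_ub].


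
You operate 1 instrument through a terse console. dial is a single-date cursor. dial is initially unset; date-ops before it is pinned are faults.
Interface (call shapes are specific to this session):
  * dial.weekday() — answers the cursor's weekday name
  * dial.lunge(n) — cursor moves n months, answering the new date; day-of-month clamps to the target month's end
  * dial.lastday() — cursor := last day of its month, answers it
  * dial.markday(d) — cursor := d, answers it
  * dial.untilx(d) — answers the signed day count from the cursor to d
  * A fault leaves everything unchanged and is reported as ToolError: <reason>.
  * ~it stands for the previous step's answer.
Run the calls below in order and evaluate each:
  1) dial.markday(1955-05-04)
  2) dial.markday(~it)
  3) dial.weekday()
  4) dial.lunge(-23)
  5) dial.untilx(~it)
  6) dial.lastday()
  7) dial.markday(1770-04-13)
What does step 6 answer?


Answer: 1953-06-30

Derivation:
> dial.markday d=1955-05-04
:: 1955-05-04
> dial.markday d=~it
:: 1955-05-04
> dial.weekday
:: Wednesday
> dial.lunge n=-23
:: 1953-06-04
> dial.untilx d=~it
:: 0
> dial.lastday
:: 1953-06-30
> dial.markday d=1770-04-13
:: 1770-04-13


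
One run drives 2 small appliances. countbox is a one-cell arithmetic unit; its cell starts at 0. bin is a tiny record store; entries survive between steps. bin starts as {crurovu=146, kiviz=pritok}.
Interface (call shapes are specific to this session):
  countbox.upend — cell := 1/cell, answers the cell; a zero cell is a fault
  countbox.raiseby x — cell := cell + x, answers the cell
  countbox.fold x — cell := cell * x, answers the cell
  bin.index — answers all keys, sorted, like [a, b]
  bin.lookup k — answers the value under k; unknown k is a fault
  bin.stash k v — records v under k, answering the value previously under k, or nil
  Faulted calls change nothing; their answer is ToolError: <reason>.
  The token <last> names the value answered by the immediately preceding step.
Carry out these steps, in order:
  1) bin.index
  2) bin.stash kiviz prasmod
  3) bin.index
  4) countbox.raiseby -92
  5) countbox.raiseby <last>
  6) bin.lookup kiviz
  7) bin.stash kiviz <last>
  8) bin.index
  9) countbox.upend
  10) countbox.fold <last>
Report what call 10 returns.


==> bin.index()
<== [crurovu, kiviz]
==> bin.stash(k: kiviz, v: prasmod)
<== pritok
==> bin.index()
<== [crurovu, kiviz]
==> countbox.raiseby(x: -92)
<== -92
==> countbox.raiseby(x: <last>)
<== -184
==> bin.lookup(k: kiviz)
<== prasmod
==> bin.stash(k: kiviz, v: <last>)
<== prasmod
==> bin.index()
<== [crurovu, kiviz]
==> countbox.upend()
<== -1/184
==> countbox.fold(x: <last>)
<== 1/33856

Answer: 1/33856


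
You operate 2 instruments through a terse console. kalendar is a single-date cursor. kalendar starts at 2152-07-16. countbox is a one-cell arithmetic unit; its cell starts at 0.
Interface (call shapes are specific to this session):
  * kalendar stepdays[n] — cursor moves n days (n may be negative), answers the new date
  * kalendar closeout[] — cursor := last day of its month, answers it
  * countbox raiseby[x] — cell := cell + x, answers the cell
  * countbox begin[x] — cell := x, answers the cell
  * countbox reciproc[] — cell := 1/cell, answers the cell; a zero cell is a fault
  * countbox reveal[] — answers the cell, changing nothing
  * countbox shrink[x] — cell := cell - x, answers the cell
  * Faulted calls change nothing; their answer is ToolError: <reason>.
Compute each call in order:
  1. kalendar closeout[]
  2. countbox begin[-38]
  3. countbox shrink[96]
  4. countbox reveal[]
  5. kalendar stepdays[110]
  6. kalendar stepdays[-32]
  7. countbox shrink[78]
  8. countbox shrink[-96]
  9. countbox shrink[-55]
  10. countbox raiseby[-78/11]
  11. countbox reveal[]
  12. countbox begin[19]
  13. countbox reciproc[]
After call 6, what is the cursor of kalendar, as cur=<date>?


Step: kalendar closeout[]
Result: 2152-07-31
Step: countbox begin[-38]
Result: -38
Step: countbox shrink[96]
Result: -134
Step: countbox reveal[]
Result: -134
Step: kalendar stepdays[110]
Result: 2152-11-18
Step: kalendar stepdays[-32]
Result: 2152-10-17
Step: countbox shrink[78]
Result: -212
Step: countbox shrink[-96]
Result: -116
Step: countbox shrink[-55]
Result: -61
Step: countbox raiseby[-78/11]
Result: -749/11
Step: countbox reveal[]
Result: -749/11
Step: countbox begin[19]
Result: 19
Step: countbox reciproc[]
Result: 1/19

Answer: cur=2152-10-17


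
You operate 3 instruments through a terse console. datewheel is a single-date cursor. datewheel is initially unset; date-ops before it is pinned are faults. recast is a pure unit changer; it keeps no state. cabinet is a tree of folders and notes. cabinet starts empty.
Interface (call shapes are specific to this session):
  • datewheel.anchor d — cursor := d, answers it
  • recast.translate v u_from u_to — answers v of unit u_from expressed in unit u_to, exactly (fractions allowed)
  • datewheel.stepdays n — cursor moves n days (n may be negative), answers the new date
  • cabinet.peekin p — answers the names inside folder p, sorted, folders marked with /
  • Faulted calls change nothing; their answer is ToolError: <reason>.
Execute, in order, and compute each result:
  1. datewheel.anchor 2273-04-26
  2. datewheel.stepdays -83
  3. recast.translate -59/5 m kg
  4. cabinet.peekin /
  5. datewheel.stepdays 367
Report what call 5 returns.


Answer: 2274-02-04

Derivation:
-- 1. anchor(d=2273-04-26) == 2273-04-26
-- 2. stepdays(n=-83) == 2273-02-02
-- 3. translate(v=-59/5, u_from=m, u_to=kg) == ToolError: incompatible units
-- 4. peekin(p=/) == []
-- 5. stepdays(n=367) == 2274-02-04


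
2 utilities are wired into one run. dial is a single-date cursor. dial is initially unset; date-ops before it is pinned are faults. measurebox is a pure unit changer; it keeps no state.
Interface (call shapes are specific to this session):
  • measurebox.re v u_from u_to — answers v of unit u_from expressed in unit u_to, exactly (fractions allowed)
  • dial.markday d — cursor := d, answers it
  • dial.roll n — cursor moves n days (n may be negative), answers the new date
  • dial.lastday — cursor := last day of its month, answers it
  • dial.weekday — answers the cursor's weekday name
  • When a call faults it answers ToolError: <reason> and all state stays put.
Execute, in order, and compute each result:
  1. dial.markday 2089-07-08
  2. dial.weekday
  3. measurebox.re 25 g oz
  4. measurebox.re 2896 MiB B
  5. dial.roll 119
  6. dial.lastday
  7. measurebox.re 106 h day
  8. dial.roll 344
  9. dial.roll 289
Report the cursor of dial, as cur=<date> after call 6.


Answer: cur=2089-11-30

Derivation:
Act: dial.markday[2089-07-08]
Obs: 2089-07-08
Act: dial.weekday[]
Obs: Friday
Act: measurebox.re[25; g; oz]
Obs: 40000000/45359237
Act: measurebox.re[2896; MiB; B]
Obs: 3036676096
Act: dial.roll[119]
Obs: 2089-11-04
Act: dial.lastday[]
Obs: 2089-11-30
Act: measurebox.re[106; h; day]
Obs: 53/12
Act: dial.roll[344]
Obs: 2090-11-09
Act: dial.roll[289]
Obs: 2091-08-25


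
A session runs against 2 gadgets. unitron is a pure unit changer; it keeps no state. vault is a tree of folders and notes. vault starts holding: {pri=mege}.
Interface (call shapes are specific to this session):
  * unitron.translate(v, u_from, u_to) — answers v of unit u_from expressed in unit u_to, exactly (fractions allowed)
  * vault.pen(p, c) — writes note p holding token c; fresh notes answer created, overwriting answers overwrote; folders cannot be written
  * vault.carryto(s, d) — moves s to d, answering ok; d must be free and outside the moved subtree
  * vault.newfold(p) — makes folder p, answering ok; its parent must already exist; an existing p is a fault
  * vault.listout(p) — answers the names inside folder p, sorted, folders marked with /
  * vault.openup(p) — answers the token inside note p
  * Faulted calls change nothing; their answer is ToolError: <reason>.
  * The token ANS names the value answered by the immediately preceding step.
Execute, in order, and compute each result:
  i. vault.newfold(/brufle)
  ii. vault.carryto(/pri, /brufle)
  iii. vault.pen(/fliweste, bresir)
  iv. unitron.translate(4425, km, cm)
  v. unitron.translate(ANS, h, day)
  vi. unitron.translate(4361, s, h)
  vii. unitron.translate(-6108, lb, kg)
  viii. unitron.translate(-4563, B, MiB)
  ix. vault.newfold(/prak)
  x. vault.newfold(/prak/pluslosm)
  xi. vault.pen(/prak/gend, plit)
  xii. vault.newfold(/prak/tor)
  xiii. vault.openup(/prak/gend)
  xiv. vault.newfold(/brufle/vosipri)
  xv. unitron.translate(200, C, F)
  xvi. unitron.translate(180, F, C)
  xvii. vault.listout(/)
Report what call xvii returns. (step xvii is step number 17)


Answer: [brufle/, fliweste, prak/, pri]

Derivation:
Now I run vault.newfold using p='/brufle', and observe ok.
I use vault.carryto using s='/pri', d='/brufle': ToolError: exists.
I invoke vault.pen using p='/fliweste', c='bresir', yielding created.
Then unitron.translate using v='4425', u_from='km', u_to='cm', and get 442500000.
Now I run unitron.translate using v='ANS', u_from='h', u_to='day', which returns 18437500.
I invoke unitron.translate using v='4361', u_from='s', u_to='h', — result: 4361/3600.
I call unitron.translate using v='-6108', u_from='lb', u_to='kg', which returns -69263554899/25000000.
I use unitron.translate using v='-4563', u_from='B', u_to='MiB', which returns -4563/1048576.
I call vault.newfold using p='/prak', yielding ok.
I run vault.newfold using p='/prak/pluslosm': ok.
I use vault.pen using p='/prak/gend', c='plit', giving created.
I run vault.newfold using p='/prak/tor', giving ok.
Using vault.openup using p='/prak/gend', and get plit.
I invoke vault.newfold using p='/brufle/vosipri', giving ok.
Using unitron.translate using v='200', u_from='C', u_to='F', → 392.
Using unitron.translate using v='180', u_from='F', u_to='C', which returns 740/9.
I try vault.listout using p='/', yielding [brufle/, fliweste, prak/, pri].
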